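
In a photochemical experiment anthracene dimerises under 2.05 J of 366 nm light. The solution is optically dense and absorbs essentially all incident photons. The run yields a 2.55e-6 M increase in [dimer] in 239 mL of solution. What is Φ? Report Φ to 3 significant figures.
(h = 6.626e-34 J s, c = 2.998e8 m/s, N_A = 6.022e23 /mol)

Product: (2.55e-6 M)(0.239 L) = 6.095e-7 mol.
Photon energy at 366 nm: hc/λ = (6.626e-34)(2.998e8)/(366e-9) = 5.428e-19 J.
Photons incident: 2.05 / 5.428e-19 = 3.777e18, i.e. 3.777e18/6.022e23 = 6.272e-6 mol.
Φ = 6.095e-7 mol / 6.272e-6 mol photons = 0.0972.

Φ = 0.0972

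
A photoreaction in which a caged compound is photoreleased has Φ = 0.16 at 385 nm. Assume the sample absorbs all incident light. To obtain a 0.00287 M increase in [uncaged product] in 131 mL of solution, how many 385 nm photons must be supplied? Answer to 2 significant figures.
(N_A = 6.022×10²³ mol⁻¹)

1.4×10²¹ photons

Product: (0.00287 M)(0.131 L) = 3.760×10⁻⁴ mol.
Photons that must be absorbed: 3.760×10⁻⁴ / 0.16 = 0.002350 mol.
Photon count: 0.002350 × 6.022×10²³ = 1.4×10²¹.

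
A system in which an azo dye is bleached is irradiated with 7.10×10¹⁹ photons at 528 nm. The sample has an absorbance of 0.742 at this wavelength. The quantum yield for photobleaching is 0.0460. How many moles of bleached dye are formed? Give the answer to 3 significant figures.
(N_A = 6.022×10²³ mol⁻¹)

4.44×10⁻⁶ mol

Moles of photons: 7.10×10¹⁹ / 6.022×10²³ = 1.179×10⁻⁴ mol.
Fraction absorbed: 1 − 10^(−0.742) = 0.8189.
Photons absorbed: 0.8189 × 1.179×10⁻⁴ = 9.655×10⁻⁵ mol.
Product: Φ × n_abs = 0.0460 × 9.655×10⁻⁵ = 4.441×10⁻⁶ mol.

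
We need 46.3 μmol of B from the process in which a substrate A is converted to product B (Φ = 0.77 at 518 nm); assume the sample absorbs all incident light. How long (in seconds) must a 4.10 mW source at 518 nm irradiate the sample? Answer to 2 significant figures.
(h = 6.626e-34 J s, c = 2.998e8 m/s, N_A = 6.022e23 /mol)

Product: 46.3 μmol = 4.63e-5 mol.
Photons that must be absorbed: 4.63e-5 / 0.77 = 6.013e-5 mol.
Photon energy: hc/λ = 3.835e-19 J; per mole, 2.309e5 J mol⁻¹.
Energy required: 6.013e-5 × 2.309e5 = 13.88 J.
Time: 13.88 J / 0.0041 W = 3400 s.

t ≈ 3400 s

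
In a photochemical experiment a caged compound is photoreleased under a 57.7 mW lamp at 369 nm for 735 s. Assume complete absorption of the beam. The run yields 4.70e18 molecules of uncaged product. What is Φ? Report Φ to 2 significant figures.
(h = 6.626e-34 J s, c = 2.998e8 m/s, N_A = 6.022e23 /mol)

Φ = 0.060

Product: 4.70e18 / 6.022e23 = 7.805e-6 mol.
Photon energy at 369 nm: hc/λ = (6.626e-34)(2.998e8)/(369e-9) = 5.383e-19 J.
Energy delivered: (57.7 mW)(735 s) = 42.41 J.
Photons incident: 42.41 / 5.383e-19 = 7.879e19, i.e. 7.879e19/6.022e23 = 1.308e-4 mol.
Φ = 7.805e-6 mol / 1.308e-4 mol photons = 0.060.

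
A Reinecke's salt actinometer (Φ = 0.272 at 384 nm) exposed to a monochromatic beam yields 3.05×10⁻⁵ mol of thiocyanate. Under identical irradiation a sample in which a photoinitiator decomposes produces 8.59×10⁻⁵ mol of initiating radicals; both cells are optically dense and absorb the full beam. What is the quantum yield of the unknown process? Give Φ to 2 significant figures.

Φ = 0.77

Photons absorbed by the actinometer: 3.05×10⁻⁵ / 0.272 = 1.121×10⁻⁴ mol.
Φ(unknown) = 8.59×10⁻⁵ / 1.121×10⁻⁴ = 0.77.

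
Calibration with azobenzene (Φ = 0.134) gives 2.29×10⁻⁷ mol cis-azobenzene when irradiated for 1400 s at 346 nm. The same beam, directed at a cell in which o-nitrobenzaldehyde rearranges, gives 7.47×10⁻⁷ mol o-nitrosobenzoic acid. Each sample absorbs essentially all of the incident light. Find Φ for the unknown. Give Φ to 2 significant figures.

Φ = 0.44

Photons absorbed by the actinometer: 2.29×10⁻⁷ / 0.134 = 1.709×10⁻⁶ mol.
Φ(unknown) = 7.47×10⁻⁷ / 1.709×10⁻⁶ = 0.44.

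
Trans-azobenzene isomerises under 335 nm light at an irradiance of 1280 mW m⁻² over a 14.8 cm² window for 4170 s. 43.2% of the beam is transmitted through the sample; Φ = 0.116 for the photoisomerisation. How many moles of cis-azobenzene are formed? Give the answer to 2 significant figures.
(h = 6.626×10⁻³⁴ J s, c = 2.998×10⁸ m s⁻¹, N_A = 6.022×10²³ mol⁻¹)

Photon energy at 335 nm: hc/λ = (6.626×10⁻³⁴)(2.998×10⁸)/(335×10⁻⁹) = 5.930×10⁻¹⁹ J.
Energy delivered: (1280 mW m⁻²)(14.8×10⁻⁴ m²)(4170 s) = 7.900 J.
Photons incident: 7.900 / 5.930×10⁻¹⁹ = 1.332×10¹⁹, i.e. 1.332×10¹⁹/6.022×10²³ = 2.212×10⁻⁵ mol.
Fraction absorbed: 1 − 43.2/100 = 0.5680.
Photons absorbed: 0.5680 × 2.212×10⁻⁵ = 1.256×10⁻⁵ mol.
Product: Φ × n_abs = 0.116 × 1.256×10⁻⁵ = 1.457×10⁻⁶ mol.

1.5×10⁻⁶ mol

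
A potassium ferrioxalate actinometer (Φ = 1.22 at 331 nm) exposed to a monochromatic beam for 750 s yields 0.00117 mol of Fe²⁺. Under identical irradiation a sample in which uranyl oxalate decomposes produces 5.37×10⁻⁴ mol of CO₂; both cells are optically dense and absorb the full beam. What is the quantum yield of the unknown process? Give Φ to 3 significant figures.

Photons absorbed by the actinometer: 0.00117 / 1.22 = 9.590×10⁻⁴ mol.
Φ(unknown) = 5.37×10⁻⁴ / 9.590×10⁻⁴ = 0.560.

Φ = 0.560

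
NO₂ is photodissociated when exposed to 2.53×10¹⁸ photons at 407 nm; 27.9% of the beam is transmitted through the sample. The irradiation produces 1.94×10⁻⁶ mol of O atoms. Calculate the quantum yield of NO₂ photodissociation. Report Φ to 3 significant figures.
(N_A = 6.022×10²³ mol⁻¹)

Φ = 0.640

Moles of photons: 2.53×10¹⁸ / 6.022×10²³ = 4.201×10⁻⁶ mol.
Fraction absorbed: 1 − 27.9/100 = 0.7210.
Photons absorbed: 0.7210 × 4.201×10⁻⁶ = 3.029×10⁻⁶ mol.
Φ = 1.94×10⁻⁶ mol / 3.029×10⁻⁶ mol photons = 0.640.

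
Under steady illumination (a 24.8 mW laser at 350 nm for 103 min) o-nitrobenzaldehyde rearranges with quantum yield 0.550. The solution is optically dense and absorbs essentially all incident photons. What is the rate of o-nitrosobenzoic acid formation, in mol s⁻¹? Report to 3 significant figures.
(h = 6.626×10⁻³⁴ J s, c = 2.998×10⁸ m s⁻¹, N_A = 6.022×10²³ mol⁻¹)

3.99×10⁻⁸ mol s⁻¹

Photon energy at 350 nm: hc/λ = (6.626×10⁻³⁴)(2.998×10⁸)/(350×10⁻⁹) = 5.676×10⁻¹⁹ J.
Energy delivered: (24.8 mW)(6180 s) = 153.3 J.
Photons incident: 153.3 / 5.676×10⁻¹⁹ = 2.701×10²⁰, i.e. 2.701×10²⁰/6.022×10²³ = 4.485×10⁻⁴ mol.
Product formed: 0.550 × 4.485×10⁻⁴ = 2.467×10⁻⁴ mol.
Rate: 2.467×10⁻⁴ / 6180 s = 3.99×10⁻⁸ mol s⁻¹.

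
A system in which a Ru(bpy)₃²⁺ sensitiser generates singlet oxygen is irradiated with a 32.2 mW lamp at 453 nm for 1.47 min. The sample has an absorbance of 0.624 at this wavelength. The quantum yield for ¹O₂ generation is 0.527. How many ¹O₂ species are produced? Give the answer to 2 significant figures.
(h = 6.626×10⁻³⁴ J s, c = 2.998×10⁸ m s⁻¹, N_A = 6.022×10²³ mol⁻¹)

Photon energy at 453 nm: hc/λ = (6.626×10⁻³⁴)(2.998×10⁸)/(453×10⁻⁹) = 4.385×10⁻¹⁹ J.
Energy delivered: (32.2 mW)(88.2 s) = 2.840 J.
Photons incident: 2.840 / 4.385×10⁻¹⁹ = 6.477×10¹⁸, i.e. 6.477×10¹⁸/6.022×10²³ = 1.076×10⁻⁵ mol.
Fraction absorbed: 1 − 10^(−0.624) = 0.7623.
Photons absorbed: 0.7623 × 1.076×10⁻⁵ = 8.202×10⁻⁶ mol.
Product: Φ × n_abs = 0.527 × 8.202×10⁻⁶ = 4.322×10⁻⁶ mol.
As a count: 4.322×10⁻⁶ × 6.022×10²³ = 2.6×10¹⁸.

2.6×10¹⁸ species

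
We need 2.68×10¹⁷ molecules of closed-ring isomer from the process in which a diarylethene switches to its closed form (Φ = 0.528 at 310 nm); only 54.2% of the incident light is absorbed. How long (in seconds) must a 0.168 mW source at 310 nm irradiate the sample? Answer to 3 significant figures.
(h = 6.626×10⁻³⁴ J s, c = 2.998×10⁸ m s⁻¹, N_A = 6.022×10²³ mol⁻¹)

t ≈ 3570 s

Product: 2.68×10¹⁷ / 6.022×10²³ = 4.450×10⁻⁷ mol.
Photons that must be absorbed: 4.450×10⁻⁷ / 0.528 = 8.428×10⁻⁷ mol.
Incident photons needed: 8.428×10⁻⁷ / 0.542 = 1.555×10⁻⁶ mol.
Photon energy: hc/λ = 6.408×10⁻¹⁹ J; per mole, 3.859×10⁵ J mol⁻¹.
Energy required: 1.555×10⁻⁶ × 3.859×10⁵ = 0.6001 J.
Time: 0.6001 J / 0.000168 W = 3570 s.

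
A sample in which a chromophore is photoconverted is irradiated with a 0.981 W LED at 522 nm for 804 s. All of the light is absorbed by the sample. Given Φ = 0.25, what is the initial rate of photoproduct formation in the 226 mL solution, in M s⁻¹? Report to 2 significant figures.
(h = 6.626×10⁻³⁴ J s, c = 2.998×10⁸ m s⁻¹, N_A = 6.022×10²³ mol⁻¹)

Photon energy at 522 nm: hc/λ = (6.626×10⁻³⁴)(2.998×10⁸)/(522×10⁻⁹) = 3.806×10⁻¹⁹ J.
Energy delivered: (0.981 W)(804 s) = 788.7 J.
Photons incident: 788.7 / 3.806×10⁻¹⁹ = 2.072×10²¹, i.e. 2.072×10²¹/6.022×10²³ = 0.003441 mol.
Product formed: 0.25 × 0.003441 = 8.603×10⁻⁴ mol.
Rate: 8.603×10⁻⁴ mol / (804 s × 0.226 L) = 4.7×10⁻⁶ M s⁻¹.

4.7×10⁻⁶ M s⁻¹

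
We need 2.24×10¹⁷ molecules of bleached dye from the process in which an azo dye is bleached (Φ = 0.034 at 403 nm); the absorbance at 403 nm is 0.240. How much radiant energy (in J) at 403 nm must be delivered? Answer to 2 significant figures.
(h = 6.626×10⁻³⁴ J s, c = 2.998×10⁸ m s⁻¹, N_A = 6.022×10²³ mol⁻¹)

7.6 J

Product: 2.24×10¹⁷ / 6.022×10²³ = 3.720×10⁻⁷ mol.
Photons that must be absorbed: 3.720×10⁻⁷ / 0.034 = 1.094×10⁻⁵ mol.
Fraction absorbed: 1 − 10^(−0.240) = 0.4246.
Incident photons needed: 1.094×10⁻⁵ / 0.4246 = 2.577×10⁻⁵ mol.
Photon energy: hc/λ = 4.929×10⁻¹⁹ J; per mole, 2.968×10⁵ J mol⁻¹.
Energy required: 2.577×10⁻⁵ × 2.968×10⁵ = 7.6 J.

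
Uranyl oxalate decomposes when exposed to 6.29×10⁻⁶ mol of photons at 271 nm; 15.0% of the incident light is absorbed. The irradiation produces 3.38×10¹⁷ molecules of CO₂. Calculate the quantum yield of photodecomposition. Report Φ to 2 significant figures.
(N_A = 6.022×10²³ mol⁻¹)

Φ = 0.59

Product: 3.38×10¹⁷ / 6.022×10²³ = 5.613×10⁻⁷ mol.
Photons absorbed: 0.150 × 6.29×10⁻⁶ = 9.435×10⁻⁷ mol.
Φ = 5.613×10⁻⁷ mol / 9.435×10⁻⁷ mol photons = 0.59.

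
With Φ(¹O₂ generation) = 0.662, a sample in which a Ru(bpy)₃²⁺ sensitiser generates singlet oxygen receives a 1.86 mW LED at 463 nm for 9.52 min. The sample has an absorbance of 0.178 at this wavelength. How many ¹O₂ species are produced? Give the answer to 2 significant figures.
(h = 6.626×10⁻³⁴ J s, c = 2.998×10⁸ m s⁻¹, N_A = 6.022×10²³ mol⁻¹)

5.5×10¹⁷ species

Photon energy at 463 nm: hc/λ = (6.626×10⁻³⁴)(2.998×10⁸)/(463×10⁻⁹) = 4.290×10⁻¹⁹ J.
Energy delivered: (1.86 mW)(571.2 s) = 1.062 J.
Photons incident: 1.062 / 4.290×10⁻¹⁹ = 2.476×10¹⁸, i.e. 2.476×10¹⁸/6.022×10²³ = 4.112×10⁻⁶ mol.
Fraction absorbed: 1 − 10^(−0.178) = 0.3363.
Photons absorbed: 0.3363 × 4.112×10⁻⁶ = 1.383×10⁻⁶ mol.
Product: Φ × n_abs = 0.662 × 1.383×10⁻⁶ = 9.155×10⁻⁷ mol.
As a count: 9.155×10⁻⁷ × 6.022×10²³ = 5.5×10¹⁷.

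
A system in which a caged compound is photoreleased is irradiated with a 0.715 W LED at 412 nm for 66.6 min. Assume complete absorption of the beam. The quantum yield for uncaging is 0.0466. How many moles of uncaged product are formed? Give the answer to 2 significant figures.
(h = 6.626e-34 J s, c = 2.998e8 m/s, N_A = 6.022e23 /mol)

4.6e-4 mol

Photon energy at 412 nm: hc/λ = (6.626e-34)(2.998e8)/(412e-9) = 4.822e-19 J.
Energy delivered: (0.715 W)(3996 s) = 2857 J.
Photons incident: 2857 / 4.822e-19 = 5.925e21, i.e. 5.925e21/6.022e23 = 0.009839 mol.
Product: Φ × n_abs = 0.0466 × 0.009839 = 4.585e-4 mol.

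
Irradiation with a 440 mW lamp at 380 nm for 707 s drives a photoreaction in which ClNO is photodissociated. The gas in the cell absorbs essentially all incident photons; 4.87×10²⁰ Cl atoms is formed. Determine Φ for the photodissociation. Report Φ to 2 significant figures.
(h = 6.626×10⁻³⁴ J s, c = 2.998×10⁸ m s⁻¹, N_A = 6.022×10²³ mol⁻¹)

Product: 4.87×10²⁰ / 6.022×10²³ = 8.087×10⁻⁴ mol.
Photon energy at 380 nm: hc/λ = (6.626×10⁻³⁴)(2.998×10⁸)/(380×10⁻⁹) = 5.228×10⁻¹⁹ J.
Energy delivered: (440 mW)(707 s) = 311.1 J.
Photons incident: 311.1 / 5.228×10⁻¹⁹ = 5.951×10²⁰, i.e. 5.951×10²⁰/6.022×10²³ = 9.882×10⁻⁴ mol.
Φ = 8.087×10⁻⁴ mol / 9.882×10⁻⁴ mol photons = 0.82.

Φ = 0.82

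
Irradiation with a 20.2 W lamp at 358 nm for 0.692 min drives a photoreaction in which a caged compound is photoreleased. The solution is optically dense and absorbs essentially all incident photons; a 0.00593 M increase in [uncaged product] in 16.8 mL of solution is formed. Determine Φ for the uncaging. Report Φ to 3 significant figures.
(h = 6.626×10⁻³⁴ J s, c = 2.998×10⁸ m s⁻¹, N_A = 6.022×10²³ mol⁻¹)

Product: (0.00593 M)(0.0168 L) = 9.962×10⁻⁵ mol.
Photon energy at 358 nm: hc/λ = (6.626×10⁻³⁴)(2.998×10⁸)/(358×10⁻⁹) = 5.549×10⁻¹⁹ J.
Energy delivered: (20.2 W)(41.52 s) = 838.7 J.
Photons incident: 838.7 / 5.549×10⁻¹⁹ = 1.511×10²¹, i.e. 1.511×10²¹/6.022×10²³ = 0.002509 mol.
Φ = 9.962×10⁻⁵ mol / 0.002509 mol photons = 0.0397.

Φ = 0.0397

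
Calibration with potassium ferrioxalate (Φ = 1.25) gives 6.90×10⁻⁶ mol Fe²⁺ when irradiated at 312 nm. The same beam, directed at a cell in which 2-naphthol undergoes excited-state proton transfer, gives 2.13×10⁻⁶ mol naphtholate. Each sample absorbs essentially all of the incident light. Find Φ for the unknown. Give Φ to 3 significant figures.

Φ = 0.386

Photons absorbed by the actinometer: 6.90×10⁻⁶ / 1.25 = 5.520×10⁻⁶ mol.
Φ(unknown) = 2.13×10⁻⁶ / 5.520×10⁻⁶ = 0.386.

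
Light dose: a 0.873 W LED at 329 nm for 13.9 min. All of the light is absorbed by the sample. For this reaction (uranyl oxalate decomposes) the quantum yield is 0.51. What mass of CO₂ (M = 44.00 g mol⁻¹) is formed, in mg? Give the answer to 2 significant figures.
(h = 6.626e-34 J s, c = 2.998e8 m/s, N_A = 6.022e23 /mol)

Photon energy at 329 nm: hc/λ = (6.626e-34)(2.998e8)/(329e-9) = 6.038e-19 J.
Energy delivered: (0.873 W)(834 s) = 728.1 J.
Photons incident: 728.1 / 6.038e-19 = 1.206e21, i.e. 1.206e21/6.022e23 = 0.002003 mol.
Product: Φ × n_abs = 0.51 × 0.002003 = 0.001022 mol.
Mass: 0.001022 × 44.00 = 0.04497 g = 45 mg.

45 mg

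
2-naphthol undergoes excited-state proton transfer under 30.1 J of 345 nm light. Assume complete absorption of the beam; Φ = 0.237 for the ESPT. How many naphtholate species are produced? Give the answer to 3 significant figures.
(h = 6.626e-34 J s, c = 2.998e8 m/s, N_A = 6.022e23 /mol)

Photon energy at 345 nm: hc/λ = (6.626e-34)(2.998e8)/(345e-9) = 5.758e-19 J.
Photons incident: 30.1 / 5.758e-19 = 5.228e19, i.e. 5.228e19/6.022e23 = 8.682e-5 mol.
Product: Φ × n_abs = 0.237 × 8.682e-5 = 2.058e-5 mol.
As a count: 2.058e-5 × 6.022e23 = 1.24e19.

1.24e19 species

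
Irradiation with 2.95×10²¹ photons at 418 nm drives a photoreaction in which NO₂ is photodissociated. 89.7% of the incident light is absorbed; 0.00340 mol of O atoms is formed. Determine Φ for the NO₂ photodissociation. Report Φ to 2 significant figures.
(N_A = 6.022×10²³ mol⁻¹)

Φ = 0.77

Moles of photons: 2.95×10²¹ / 6.022×10²³ = 0.004899 mol.
Photons absorbed: 0.897 × 0.004899 = 0.004394 mol.
Φ = 0.00340 mol / 0.004394 mol photons = 0.77.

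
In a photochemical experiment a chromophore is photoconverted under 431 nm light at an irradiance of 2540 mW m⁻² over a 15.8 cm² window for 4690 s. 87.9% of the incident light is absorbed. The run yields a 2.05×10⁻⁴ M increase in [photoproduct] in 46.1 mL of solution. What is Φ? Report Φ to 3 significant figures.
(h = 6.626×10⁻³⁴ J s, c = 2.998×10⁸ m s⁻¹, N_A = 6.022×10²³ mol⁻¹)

Product: (2.05×10⁻⁴ M)(0.0461 L) = 9.451×10⁻⁶ mol.
Photon energy at 431 nm: hc/λ = (6.626×10⁻³⁴)(2.998×10⁸)/(431×10⁻⁹) = 4.609×10⁻¹⁹ J.
Energy delivered: (2540 mW m⁻²)(15.8×10⁻⁴ m²)(4690 s) = 18.82 J.
Photons incident: 18.82 / 4.609×10⁻¹⁹ = 4.083×10¹⁹, i.e. 4.083×10¹⁹/6.022×10²³ = 6.780×10⁻⁵ mol.
Photons absorbed: 0.879 × 6.780×10⁻⁵ = 5.960×10⁻⁵ mol.
Φ = 9.451×10⁻⁶ mol / 5.960×10⁻⁵ mol photons = 0.159.

Φ = 0.159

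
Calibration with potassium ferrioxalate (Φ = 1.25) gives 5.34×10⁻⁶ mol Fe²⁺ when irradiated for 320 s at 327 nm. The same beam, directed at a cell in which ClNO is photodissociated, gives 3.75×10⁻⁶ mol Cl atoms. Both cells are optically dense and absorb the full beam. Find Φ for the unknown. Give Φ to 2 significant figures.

Φ = 0.88

Photons absorbed by the actinometer: 5.34×10⁻⁶ / 1.25 = 4.272×10⁻⁶ mol.
Φ(unknown) = 3.75×10⁻⁶ / 4.272×10⁻⁶ = 0.88.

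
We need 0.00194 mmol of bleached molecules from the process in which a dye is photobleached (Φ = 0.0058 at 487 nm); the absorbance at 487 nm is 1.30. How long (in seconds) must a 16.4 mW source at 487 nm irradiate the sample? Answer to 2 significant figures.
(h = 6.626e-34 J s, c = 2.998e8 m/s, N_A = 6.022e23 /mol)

Product: 0.00194 mmol = 1.94e-6 mol.
Photons that must be absorbed: 1.94e-6 / 0.0058 = 3.345e-4 mol.
Fraction absorbed: 1 − 10^(−1.30) = 0.9499.
Incident photons needed: 3.345e-4 / 0.9499 = 3.521e-4 mol.
Photon energy: hc/λ = 4.079e-19 J; per mole, 2.456e5 J mol⁻¹.
Energy required: 3.521e-4 × 2.456e5 = 86.48 J.
Time: 86.48 J / 0.0164 W = 5300 s.

t ≈ 5300 s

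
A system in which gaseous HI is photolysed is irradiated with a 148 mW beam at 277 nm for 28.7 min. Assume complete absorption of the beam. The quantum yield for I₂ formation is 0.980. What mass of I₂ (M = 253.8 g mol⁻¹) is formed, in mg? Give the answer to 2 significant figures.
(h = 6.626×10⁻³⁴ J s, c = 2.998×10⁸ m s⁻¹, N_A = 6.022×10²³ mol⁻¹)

Photon energy at 277 nm: hc/λ = (6.626×10⁻³⁴)(2.998×10⁸)/(277×10⁻⁹) = 7.171×10⁻¹⁹ J.
Energy delivered: (148 mW)(1722 s) = 254.9 J.
Photons incident: 254.9 / 7.171×10⁻¹⁹ = 3.555×10²⁰, i.e. 3.555×10²⁰/6.022×10²³ = 5.903×10⁻⁴ mol.
Product: Φ × n_abs = 0.980 × 5.903×10⁻⁴ = 5.785×10⁻⁴ mol.
Mass: 5.785×10⁻⁴ × 253.8 = 0.1468 g = 150 mg.

150 mg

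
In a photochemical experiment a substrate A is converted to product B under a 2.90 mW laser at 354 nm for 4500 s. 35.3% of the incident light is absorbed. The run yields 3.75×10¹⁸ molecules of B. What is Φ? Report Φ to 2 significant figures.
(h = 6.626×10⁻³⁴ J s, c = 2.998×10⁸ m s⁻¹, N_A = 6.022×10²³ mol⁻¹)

Product: 3.75×10¹⁸ / 6.022×10²³ = 6.227×10⁻⁶ mol.
Photon energy at 354 nm: hc/λ = (6.626×10⁻³⁴)(2.998×10⁸)/(354×10⁻⁹) = 5.612×10⁻¹⁹ J.
Energy delivered: (2.90 mW)(4500 s) = 13.05 J.
Photons incident: 13.05 / 5.612×10⁻¹⁹ = 2.325×10¹⁹, i.e. 2.325×10¹⁹/6.022×10²³ = 3.861×10⁻⁵ mol.
Photons absorbed: 0.353 × 3.861×10⁻⁵ = 1.363×10⁻⁵ mol.
Φ = 6.227×10⁻⁶ mol / 1.363×10⁻⁵ mol photons = 0.46.

Φ = 0.46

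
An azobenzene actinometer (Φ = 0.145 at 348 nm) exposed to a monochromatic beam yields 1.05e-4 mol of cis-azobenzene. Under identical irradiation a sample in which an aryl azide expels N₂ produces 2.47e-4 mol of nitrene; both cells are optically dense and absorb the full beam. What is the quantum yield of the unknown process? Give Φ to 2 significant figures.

Photons absorbed by the actinometer: 1.05e-4 / 0.145 = 7.241e-4 mol.
Φ(unknown) = 2.47e-4 / 7.241e-4 = 0.34.

Φ = 0.34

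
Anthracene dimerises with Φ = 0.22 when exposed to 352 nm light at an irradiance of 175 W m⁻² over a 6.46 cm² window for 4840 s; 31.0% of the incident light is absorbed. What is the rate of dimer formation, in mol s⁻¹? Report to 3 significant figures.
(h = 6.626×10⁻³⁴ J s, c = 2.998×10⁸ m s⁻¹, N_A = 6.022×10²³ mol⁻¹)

2.27×10⁻⁸ mol s⁻¹

Photon energy at 352 nm: hc/λ = (6.626×10⁻³⁴)(2.998×10⁸)/(352×10⁻⁹) = 5.643×10⁻¹⁹ J.
Energy delivered: (175 W m⁻²)(6.46×10⁻⁴ m²)(4840 s) = 547.2 J.
Photons incident: 547.2 / 5.643×10⁻¹⁹ = 9.697×10²⁰, i.e. 9.697×10²⁰/6.022×10²³ = 0.001610 mol.
Photons absorbed: 0.310 × 0.001610 = 4.991×10⁻⁴ mol.
Product formed: 0.22 × 4.991×10⁻⁴ = 1.098×10⁻⁴ mol.
Rate: 1.098×10⁻⁴ / 4840 s = 2.27×10⁻⁸ mol s⁻¹.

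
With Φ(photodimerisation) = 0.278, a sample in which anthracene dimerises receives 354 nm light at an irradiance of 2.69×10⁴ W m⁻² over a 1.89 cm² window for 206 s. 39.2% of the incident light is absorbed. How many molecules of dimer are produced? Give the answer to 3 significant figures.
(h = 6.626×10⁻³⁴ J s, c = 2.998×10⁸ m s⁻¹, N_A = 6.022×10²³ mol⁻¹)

2.03×10²⁰ molecules

Photon energy at 354 nm: hc/λ = (6.626×10⁻³⁴)(2.998×10⁸)/(354×10⁻⁹) = 5.612×10⁻¹⁹ J.
Energy delivered: (2.69×10⁴ W m⁻²)(1.89×10⁻⁴ m²)(206 s) = 1047 J.
Photons incident: 1047 / 5.612×10⁻¹⁹ = 1.866×10²¹, i.e. 1.866×10²¹/6.022×10²³ = 0.003099 mol.
Photons absorbed: 0.392 × 0.003099 = 0.001215 mol.
Product: Φ × n_abs = 0.278 × 0.001215 = 3.378×10⁻⁴ mol.
As a count: 3.378×10⁻⁴ × 6.022×10²³ = 2.03×10²⁰.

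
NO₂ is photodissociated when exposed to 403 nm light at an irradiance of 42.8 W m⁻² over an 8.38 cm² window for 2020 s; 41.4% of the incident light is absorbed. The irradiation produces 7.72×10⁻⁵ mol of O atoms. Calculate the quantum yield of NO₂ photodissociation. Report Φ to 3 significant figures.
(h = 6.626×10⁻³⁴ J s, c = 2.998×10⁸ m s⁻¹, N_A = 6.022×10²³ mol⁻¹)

Photon energy at 403 nm: hc/λ = (6.626×10⁻³⁴)(2.998×10⁸)/(403×10⁻⁹) = 4.929×10⁻¹⁹ J.
Energy delivered: (42.8 W m⁻²)(8.38×10⁻⁴ m²)(2020 s) = 72.45 J.
Photons incident: 72.45 / 4.929×10⁻¹⁹ = 1.470×10²⁰, i.e. 1.470×10²⁰/6.022×10²³ = 2.441×10⁻⁴ mol.
Photons absorbed: 0.414 × 2.441×10⁻⁴ = 1.011×10⁻⁴ mol.
Φ = 7.72×10⁻⁵ mol / 1.011×10⁻⁴ mol photons = 0.764.

Φ = 0.764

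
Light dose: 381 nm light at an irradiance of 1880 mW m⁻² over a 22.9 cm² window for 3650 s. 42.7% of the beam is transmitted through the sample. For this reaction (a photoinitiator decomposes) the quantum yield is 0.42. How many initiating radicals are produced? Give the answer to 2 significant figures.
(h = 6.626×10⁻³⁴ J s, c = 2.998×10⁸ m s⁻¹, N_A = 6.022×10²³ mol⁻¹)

Photon energy at 381 nm: hc/λ = (6.626×10⁻³⁴)(2.998×10⁸)/(381×10⁻⁹) = 5.214×10⁻¹⁹ J.
Energy delivered: (1880 mW m⁻²)(22.9×10⁻⁴ m²)(3650 s) = 15.71 J.
Photons incident: 15.71 / 5.214×10⁻¹⁹ = 3.013×10¹⁹, i.e. 3.013×10¹⁹/6.022×10²³ = 5.003×10⁻⁵ mol.
Fraction absorbed: 1 − 42.7/100 = 0.5730.
Photons absorbed: 0.5730 × 5.003×10⁻⁵ = 2.867×10⁻⁵ mol.
Product: Φ × n_abs = 0.42 × 2.867×10⁻⁵ = 1.204×10⁻⁵ mol.
As a count: 1.204×10⁻⁵ × 6.022×10²³ = 7.3×10¹⁸.

7.3×10¹⁸ initiating radicals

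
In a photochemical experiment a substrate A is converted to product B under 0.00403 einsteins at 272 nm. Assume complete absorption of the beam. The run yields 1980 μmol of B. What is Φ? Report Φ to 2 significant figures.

Φ = 0.49

Product: 1980 μmol = 0.00198 mol.
Φ = 0.00198 mol / 0.00403 mol photons = 0.49.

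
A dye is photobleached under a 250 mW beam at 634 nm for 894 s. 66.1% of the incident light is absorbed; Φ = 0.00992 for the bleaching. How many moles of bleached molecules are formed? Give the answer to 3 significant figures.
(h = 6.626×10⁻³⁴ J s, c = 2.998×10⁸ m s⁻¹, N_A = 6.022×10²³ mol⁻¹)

Photon energy at 634 nm: hc/λ = (6.626×10⁻³⁴)(2.998×10⁸)/(634×10⁻⁹) = 3.133×10⁻¹⁹ J.
Energy delivered: (250 mW)(894 s) = 223.5 J.
Photons incident: 223.5 / 3.133×10⁻¹⁹ = 7.134×10²⁰, i.e. 7.134×10²⁰/6.022×10²³ = 0.001185 mol.
Photons absorbed: 0.661 × 0.001185 = 7.833×10⁻⁴ mol.
Product: Φ × n_abs = 0.00992 × 7.833×10⁻⁴ = 7.770×10⁻⁶ mol.

7.77×10⁻⁶ mol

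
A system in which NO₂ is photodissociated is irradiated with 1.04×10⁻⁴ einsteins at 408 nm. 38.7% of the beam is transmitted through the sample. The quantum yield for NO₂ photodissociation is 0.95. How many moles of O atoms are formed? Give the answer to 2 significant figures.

6.1×10⁻⁵ mol

Fraction absorbed: 1 − 38.7/100 = 0.6130.
Photons absorbed: 0.6130 × 1.04×10⁻⁴ = 6.375×10⁻⁵ mol.
Product: Φ × n_abs = 0.95 × 6.375×10⁻⁵ = 6.056×10⁻⁵ mol.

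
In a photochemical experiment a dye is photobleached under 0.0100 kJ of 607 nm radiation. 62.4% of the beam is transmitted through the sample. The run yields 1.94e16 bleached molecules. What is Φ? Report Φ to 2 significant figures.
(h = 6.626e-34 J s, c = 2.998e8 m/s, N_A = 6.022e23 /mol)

Φ = 0.0017

Product: 1.94e16 / 6.022e23 = 3.222e-8 mol.
Photon energy at 607 nm: hc/λ = (6.626e-34)(2.998e8)/(607e-9) = 3.273e-19 J.
Incident energy: 0.0100 kJ = 10.0 J.
Photons incident: 10.0 / 3.273e-19 = 3.055e19, i.e. 3.055e19/6.022e23 = 5.073e-5 mol.
Fraction absorbed: 1 − 62.4/100 = 0.3760.
Photons absorbed: 0.3760 × 5.073e-5 = 1.907e-5 mol.
Φ = 3.222e-8 mol / 1.907e-5 mol photons = 0.0017.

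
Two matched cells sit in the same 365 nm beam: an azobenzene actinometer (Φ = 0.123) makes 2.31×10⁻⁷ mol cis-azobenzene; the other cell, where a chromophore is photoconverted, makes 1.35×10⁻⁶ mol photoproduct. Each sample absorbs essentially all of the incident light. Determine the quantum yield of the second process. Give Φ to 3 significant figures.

Photons absorbed by the actinometer: 2.31×10⁻⁷ / 0.123 = 1.878×10⁻⁶ mol.
Φ(unknown) = 1.35×10⁻⁶ / 1.878×10⁻⁶ = 0.719.

Φ = 0.719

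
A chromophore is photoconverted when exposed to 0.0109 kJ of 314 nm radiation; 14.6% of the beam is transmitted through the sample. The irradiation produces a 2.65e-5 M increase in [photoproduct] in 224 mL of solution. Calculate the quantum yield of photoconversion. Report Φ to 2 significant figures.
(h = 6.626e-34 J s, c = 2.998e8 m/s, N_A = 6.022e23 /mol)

Φ = 0.24

Product: (2.65e-5 M)(0.224 L) = 5.936e-6 mol.
Photon energy at 314 nm: hc/λ = (6.626e-34)(2.998e8)/(314e-9) = 6.326e-19 J.
Incident energy: 0.0109 kJ = 10.9 J.
Photons incident: 10.9 / 6.326e-19 = 1.723e19, i.e. 1.723e19/6.022e23 = 2.861e-5 mol.
Fraction absorbed: 1 − 14.6/100 = 0.8540.
Photons absorbed: 0.8540 × 2.861e-5 = 2.443e-5 mol.
Φ = 5.936e-6 mol / 2.443e-5 mol photons = 0.24.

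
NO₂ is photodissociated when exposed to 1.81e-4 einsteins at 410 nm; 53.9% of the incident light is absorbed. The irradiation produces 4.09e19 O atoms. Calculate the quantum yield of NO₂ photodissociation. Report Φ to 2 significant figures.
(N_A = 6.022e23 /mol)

Product: 4.09e19 / 6.022e23 = 6.792e-5 mol.
Photons absorbed: 0.539 × 1.81e-4 = 9.756e-5 mol.
Φ = 6.792e-5 mol / 9.756e-5 mol photons = 0.70.

Φ = 0.70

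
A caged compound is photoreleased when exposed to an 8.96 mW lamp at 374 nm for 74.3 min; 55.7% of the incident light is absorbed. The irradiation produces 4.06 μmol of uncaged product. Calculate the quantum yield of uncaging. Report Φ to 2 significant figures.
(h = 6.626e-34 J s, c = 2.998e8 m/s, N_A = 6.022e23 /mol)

Product: 4.06 μmol = 4.06e-6 mol.
Photon energy at 374 nm: hc/λ = (6.626e-34)(2.998e8)/(374e-9) = 5.311e-19 J.
Energy delivered: (8.96 mW)(4458 s) = 39.94 J.
Photons incident: 39.94 / 5.311e-19 = 7.520e19, i.e. 7.520e19/6.022e23 = 1.249e-4 mol.
Photons absorbed: 0.557 × 1.249e-4 = 6.957e-5 mol.
Φ = 4.06e-6 mol / 6.957e-5 mol photons = 0.058.

Φ = 0.058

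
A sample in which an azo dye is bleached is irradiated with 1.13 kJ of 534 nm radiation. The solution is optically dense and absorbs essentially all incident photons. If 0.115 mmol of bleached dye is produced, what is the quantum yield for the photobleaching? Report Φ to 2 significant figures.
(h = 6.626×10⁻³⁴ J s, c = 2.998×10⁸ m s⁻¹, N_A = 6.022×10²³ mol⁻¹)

Product: 0.115 mmol = 1.15×10⁻⁴ mol.
Photon energy at 534 nm: hc/λ = (6.626×10⁻³⁴)(2.998×10⁸)/(534×10⁻⁹) = 3.720×10⁻¹⁹ J.
Incident energy: 1.13 kJ = 1130 J.
Photons incident: 1130 / 3.720×10⁻¹⁹ = 3.038×10²¹, i.e. 3.038×10²¹/6.022×10²³ = 0.005045 mol.
Φ = 1.15×10⁻⁴ mol / 0.005045 mol photons = 0.023.

Φ = 0.023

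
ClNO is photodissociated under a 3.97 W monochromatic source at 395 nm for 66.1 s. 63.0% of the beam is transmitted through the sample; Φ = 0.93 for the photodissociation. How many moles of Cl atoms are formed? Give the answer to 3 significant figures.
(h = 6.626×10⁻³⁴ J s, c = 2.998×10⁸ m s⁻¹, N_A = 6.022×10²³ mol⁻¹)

2.98×10⁻⁴ mol

Photon energy at 395 nm: hc/λ = (6.626×10⁻³⁴)(2.998×10⁸)/(395×10⁻⁹) = 5.029×10⁻¹⁹ J.
Energy delivered: (3.97 W)(66.1 s) = 262.4 J.
Photons incident: 262.4 / 5.029×10⁻¹⁹ = 5.218×10²⁰, i.e. 5.218×10²⁰/6.022×10²³ = 8.665×10⁻⁴ mol.
Fraction absorbed: 1 − 63.0/100 = 0.3700.
Photons absorbed: 0.3700 × 8.665×10⁻⁴ = 3.206×10⁻⁴ mol.
Product: Φ × n_abs = 0.93 × 3.206×10⁻⁴ = 2.982×10⁻⁴ mol.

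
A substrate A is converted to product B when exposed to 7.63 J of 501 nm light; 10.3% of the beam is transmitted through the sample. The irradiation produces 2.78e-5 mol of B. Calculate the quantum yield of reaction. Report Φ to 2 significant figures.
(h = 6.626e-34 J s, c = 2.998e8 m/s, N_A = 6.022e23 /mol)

Photon energy at 501 nm: hc/λ = (6.626e-34)(2.998e8)/(501e-9) = 3.965e-19 J.
Photons incident: 7.63 / 3.965e-19 = 1.924e19, i.e. 1.924e19/6.022e23 = 3.195e-5 mol.
Fraction absorbed: 1 − 10.3/100 = 0.8970.
Photons absorbed: 0.8970 × 3.195e-5 = 2.866e-5 mol.
Φ = 2.78e-5 mol / 2.866e-5 mol photons = 0.97.

Φ = 0.97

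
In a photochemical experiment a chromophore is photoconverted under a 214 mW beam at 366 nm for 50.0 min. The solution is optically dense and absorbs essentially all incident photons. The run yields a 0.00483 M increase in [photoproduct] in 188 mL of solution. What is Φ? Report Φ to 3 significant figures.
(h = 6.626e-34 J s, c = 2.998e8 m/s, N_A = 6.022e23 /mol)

Φ = 0.462

Product: (0.00483 M)(0.188 L) = 9.080e-4 mol.
Photon energy at 366 nm: hc/λ = (6.626e-34)(2.998e8)/(366e-9) = 5.428e-19 J.
Energy delivered: (214 mW)(3000 s) = 642.0 J.
Photons incident: 642.0 / 5.428e-19 = 1.183e21, i.e. 1.183e21/6.022e23 = 0.001964 mol.
Φ = 9.080e-4 mol / 0.001964 mol photons = 0.462.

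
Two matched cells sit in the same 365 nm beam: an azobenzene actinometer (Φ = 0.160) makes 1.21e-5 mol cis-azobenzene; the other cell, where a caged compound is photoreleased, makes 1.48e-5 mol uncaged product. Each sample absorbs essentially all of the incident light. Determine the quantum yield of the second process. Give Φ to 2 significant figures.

Photons absorbed by the actinometer: 1.21e-5 / 0.160 = 7.563e-5 mol.
Φ(unknown) = 1.48e-5 / 7.563e-5 = 0.20.

Φ = 0.20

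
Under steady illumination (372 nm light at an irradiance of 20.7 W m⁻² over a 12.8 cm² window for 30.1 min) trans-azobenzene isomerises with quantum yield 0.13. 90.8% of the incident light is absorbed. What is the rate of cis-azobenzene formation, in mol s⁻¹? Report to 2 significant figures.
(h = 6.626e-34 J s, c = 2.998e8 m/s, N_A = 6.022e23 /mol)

Photon energy at 372 nm: hc/λ = (6.626e-34)(2.998e8)/(372e-9) = 5.340e-19 J.
Energy delivered: (20.7 W m⁻²)(12.8e-4 m²)(1806 s) = 47.85 J.
Photons incident: 47.85 / 5.340e-19 = 8.961e19, i.e. 8.961e19/6.022e23 = 1.488e-4 mol.
Photons absorbed: 0.908 × 1.488e-4 = 1.351e-4 mol.
Product formed: 0.13 × 1.351e-4 = 1.756e-5 mol.
Rate: 1.756e-5 / 1806 s = 9.7e-9 mol s⁻¹.

9.7e-9 mol s⁻¹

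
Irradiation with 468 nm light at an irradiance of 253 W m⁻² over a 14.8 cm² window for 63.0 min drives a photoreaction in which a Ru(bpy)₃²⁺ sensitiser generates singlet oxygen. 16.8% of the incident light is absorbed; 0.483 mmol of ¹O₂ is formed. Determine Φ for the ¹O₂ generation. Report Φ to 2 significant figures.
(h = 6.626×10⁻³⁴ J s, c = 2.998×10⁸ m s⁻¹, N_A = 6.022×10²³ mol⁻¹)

Φ = 0.52

Product: 0.483 mmol = 4.83×10⁻⁴ mol.
Photon energy at 468 nm: hc/λ = (6.626×10⁻³⁴)(2.998×10⁸)/(468×10⁻⁹) = 4.245×10⁻¹⁹ J.
Energy delivered: (253 W m⁻²)(14.8×10⁻⁴ m²)(3780 s) = 1415 J.
Photons incident: 1415 / 4.245×10⁻¹⁹ = 3.333×10²¹, i.e. 3.333×10²¹/6.022×10²³ = 0.005535 mol.
Photons absorbed: 0.168 × 0.005535 = 9.299×10⁻⁴ mol.
Φ = 4.83×10⁻⁴ mol / 9.299×10⁻⁴ mol photons = 0.52.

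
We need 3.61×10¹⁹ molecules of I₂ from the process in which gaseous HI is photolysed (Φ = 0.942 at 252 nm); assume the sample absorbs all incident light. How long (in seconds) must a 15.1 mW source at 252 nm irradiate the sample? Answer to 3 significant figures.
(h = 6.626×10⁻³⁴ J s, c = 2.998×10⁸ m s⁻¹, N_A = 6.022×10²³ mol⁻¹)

Product: 3.61×10¹⁹ / 6.022×10²³ = 5.995×10⁻⁵ mol.
Photons that must be absorbed: 5.995×10⁻⁵ / 0.942 = 6.364×10⁻⁵ mol.
Photon energy: hc/λ = 7.883×10⁻¹⁹ J; per mole, 4.747×10⁵ J mol⁻¹.
Energy required: 6.364×10⁻⁵ × 4.747×10⁵ = 30.21 J.
Time: 30.21 J / 0.0151 W = 2000 s.

t ≈ 2000 s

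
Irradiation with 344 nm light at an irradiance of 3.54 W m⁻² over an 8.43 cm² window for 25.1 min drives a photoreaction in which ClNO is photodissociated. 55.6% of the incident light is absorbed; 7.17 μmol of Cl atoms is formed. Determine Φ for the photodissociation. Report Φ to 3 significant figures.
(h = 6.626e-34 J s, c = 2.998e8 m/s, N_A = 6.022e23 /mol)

Φ = 0.998

Product: 7.17 μmol = 7.17e-6 mol.
Photon energy at 344 nm: hc/λ = (6.626e-34)(2.998e8)/(344e-9) = 5.775e-19 J.
Energy delivered: (3.54 W m⁻²)(8.43e-4 m²)(1506 s) = 4.494 J.
Photons incident: 4.494 / 5.775e-19 = 7.782e18, i.e. 7.782e18/6.022e23 = 1.292e-5 mol.
Photons absorbed: 0.556 × 1.292e-5 = 7.184e-6 mol.
Φ = 7.17e-6 mol / 7.184e-6 mol photons = 0.998.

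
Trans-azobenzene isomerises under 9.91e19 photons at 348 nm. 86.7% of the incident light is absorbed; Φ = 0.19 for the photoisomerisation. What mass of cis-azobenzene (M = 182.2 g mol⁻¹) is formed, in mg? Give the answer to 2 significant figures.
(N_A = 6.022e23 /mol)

Moles of photons: 9.91e19 / 6.022e23 = 1.646e-4 mol.
Photons absorbed: 0.867 × 1.646e-4 = 1.427e-4 mol.
Product: Φ × n_abs = 0.19 × 1.427e-4 = 2.711e-5 mol.
Mass: 2.711e-5 × 182.2 = 0.004939 g = 4.9 mg.

4.9 mg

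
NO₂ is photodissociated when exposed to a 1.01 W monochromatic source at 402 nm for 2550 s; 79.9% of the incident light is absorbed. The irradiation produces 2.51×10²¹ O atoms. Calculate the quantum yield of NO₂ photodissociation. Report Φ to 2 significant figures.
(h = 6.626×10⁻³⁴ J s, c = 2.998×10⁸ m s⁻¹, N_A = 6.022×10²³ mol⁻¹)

Φ = 0.60

Product: 2.51×10²¹ / 6.022×10²³ = 0.004168 mol.
Photon energy at 402 nm: hc/λ = (6.626×10⁻³⁴)(2.998×10⁸)/(402×10⁻⁹) = 4.941×10⁻¹⁹ J.
Energy delivered: (1.01 W)(2550 s) = 2576 J.
Photons incident: 2576 / 4.941×10⁻¹⁹ = 5.214×10²¹, i.e. 5.214×10²¹/6.022×10²³ = 0.008658 mol.
Photons absorbed: 0.799 × 0.008658 = 0.006918 mol.
Φ = 0.004168 mol / 0.006918 mol photons = 0.60.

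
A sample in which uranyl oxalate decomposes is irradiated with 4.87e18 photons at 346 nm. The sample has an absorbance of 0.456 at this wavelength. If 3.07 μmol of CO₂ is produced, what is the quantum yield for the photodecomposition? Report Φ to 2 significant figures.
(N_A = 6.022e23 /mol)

Product: 3.07 μmol = 3.07e-6 mol.
Moles of photons: 4.87e18 / 6.022e23 = 8.087e-6 mol.
Fraction absorbed: 1 − 10^(−0.456) = 0.6501.
Photons absorbed: 0.6501 × 8.087e-6 = 5.257e-6 mol.
Φ = 3.07e-6 mol / 5.257e-6 mol photons = 0.58.

Φ = 0.58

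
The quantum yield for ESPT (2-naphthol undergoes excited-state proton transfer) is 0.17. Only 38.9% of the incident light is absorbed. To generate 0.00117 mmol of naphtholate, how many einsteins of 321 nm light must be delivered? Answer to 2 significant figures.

Product: 0.00117 mmol = 1.17×10⁻⁶ mol.
Photons that must be absorbed: 1.17×10⁻⁶ / 0.17 = 6.882×10⁻⁶ mol.
Incident photons needed: 6.882×10⁻⁶ / 0.389 = 1.769×10⁻⁵ mol.

1.8×10⁻⁵ einstein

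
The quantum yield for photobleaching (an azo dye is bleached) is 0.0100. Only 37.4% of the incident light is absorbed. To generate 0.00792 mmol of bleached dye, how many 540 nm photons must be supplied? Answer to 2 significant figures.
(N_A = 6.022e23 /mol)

1.3e21 photons

Product: 0.00792 mmol = 7.92e-6 mol.
Photons that must be absorbed: 7.92e-6 / 0.0100 = 7.920e-4 mol.
Incident photons needed: 7.920e-4 / 0.374 = 0.002118 mol.
Photon count: 0.002118 × 6.022e23 = 1.3e21.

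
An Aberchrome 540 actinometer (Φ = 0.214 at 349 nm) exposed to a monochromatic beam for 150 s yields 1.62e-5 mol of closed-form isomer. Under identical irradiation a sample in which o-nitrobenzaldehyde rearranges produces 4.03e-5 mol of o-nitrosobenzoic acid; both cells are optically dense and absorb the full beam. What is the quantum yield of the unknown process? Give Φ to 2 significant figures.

Φ = 0.53

Photons absorbed by the actinometer: 1.62e-5 / 0.214 = 7.570e-5 mol.
Φ(unknown) = 4.03e-5 / 7.570e-5 = 0.53.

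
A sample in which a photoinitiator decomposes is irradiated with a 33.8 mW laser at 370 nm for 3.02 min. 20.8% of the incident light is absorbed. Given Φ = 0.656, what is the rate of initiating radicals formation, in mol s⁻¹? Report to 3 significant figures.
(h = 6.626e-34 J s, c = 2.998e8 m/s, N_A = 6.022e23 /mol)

Photon energy at 370 nm: hc/λ = (6.626e-34)(2.998e8)/(370e-9) = 5.369e-19 J.
Energy delivered: (33.8 mW)(181.2 s) = 6.125 J.
Photons incident: 6.125 / 5.369e-19 = 1.141e19, i.e. 1.141e19/6.022e23 = 1.895e-5 mol.
Photons absorbed: 0.208 × 1.895e-5 = 3.942e-6 mol.
Product formed: 0.656 × 3.942e-6 = 2.586e-6 mol.
Rate: 2.586e-6 / 181.2 s = 1.43e-8 mol s⁻¹.

1.43e-8 mol s⁻¹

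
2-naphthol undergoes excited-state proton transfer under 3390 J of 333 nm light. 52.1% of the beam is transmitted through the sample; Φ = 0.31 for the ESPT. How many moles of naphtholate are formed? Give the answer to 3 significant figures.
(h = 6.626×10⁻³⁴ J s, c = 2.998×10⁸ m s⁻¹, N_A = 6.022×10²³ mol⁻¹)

0.00140 mol

Photon energy at 333 nm: hc/λ = (6.626×10⁻³⁴)(2.998×10⁸)/(333×10⁻⁹) = 5.965×10⁻¹⁹ J.
Photons incident: 3390 / 5.965×10⁻¹⁹ = 5.683×10²¹, i.e. 5.683×10²¹/6.022×10²³ = 0.009437 mol.
Fraction absorbed: 1 − 52.1/100 = 0.4790.
Photons absorbed: 0.4790 × 0.009437 = 0.004520 mol.
Product: Φ × n_abs = 0.31 × 0.004520 = 0.001401 mol.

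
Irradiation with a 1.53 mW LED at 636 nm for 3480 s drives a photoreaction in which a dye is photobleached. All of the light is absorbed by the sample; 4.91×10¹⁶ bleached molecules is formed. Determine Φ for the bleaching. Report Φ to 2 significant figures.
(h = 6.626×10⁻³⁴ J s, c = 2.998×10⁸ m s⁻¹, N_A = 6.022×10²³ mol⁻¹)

Φ = 0.0029

Product: 4.91×10¹⁶ / 6.022×10²³ = 8.153×10⁻⁸ mol.
Photon energy at 636 nm: hc/λ = (6.626×10⁻³⁴)(2.998×10⁸)/(636×10⁻⁹) = 3.123×10⁻¹⁹ J.
Energy delivered: (1.53 mW)(3480 s) = 5.324 J.
Photons incident: 5.324 / 3.123×10⁻¹⁹ = 1.705×10¹⁹, i.e. 1.705×10¹⁹/6.022×10²³ = 2.831×10⁻⁵ mol.
Φ = 8.153×10⁻⁸ mol / 2.831×10⁻⁵ mol photons = 0.0029.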